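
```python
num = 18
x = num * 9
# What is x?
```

Trace:
`num = 18` → num = 18
`x = num * 9` → x = 162
So x = 162

Answer: 162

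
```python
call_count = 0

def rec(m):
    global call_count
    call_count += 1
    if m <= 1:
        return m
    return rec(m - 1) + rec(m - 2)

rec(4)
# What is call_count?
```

Calls(m) = 1 + Calls(m-1) + Calls(m-2); Calls(0)=Calls(1)=1. For m=4 this gives 9.

Answer: 9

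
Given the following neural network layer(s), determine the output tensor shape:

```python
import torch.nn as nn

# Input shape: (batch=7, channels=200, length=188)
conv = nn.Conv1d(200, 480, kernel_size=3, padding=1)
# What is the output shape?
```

Input: (7, 200, 188) -> Output: (7, 480, 188)

Answer: (7, 480, 188)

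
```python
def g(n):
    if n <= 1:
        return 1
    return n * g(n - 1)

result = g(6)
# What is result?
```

g(6) = 6 * 5 * 4 * 3 * 2 * 1 = 720

Answer: 720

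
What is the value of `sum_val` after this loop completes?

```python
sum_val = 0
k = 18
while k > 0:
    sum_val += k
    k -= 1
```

Sum 18 down to 1
`sum_val` takes the values: 0 → 18 → 35 → 51 → 66 → 80 → 93 → 105 → 116 → 126 → 135 → 143 → 150 → 156 → 161 → 165 → 168 → 170 → 171

Answer: 171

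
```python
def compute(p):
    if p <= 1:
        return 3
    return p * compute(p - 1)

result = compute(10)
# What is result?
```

compute(10) = 10 * 9 * 8 * 7 * 6 * 5 * 4 * 3 * 2 * 3 = 10886400

Answer: 10886400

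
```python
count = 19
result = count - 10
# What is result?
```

Trace:
`count = 19` → count = 19
`result = count - 10` → result = 9
So result = 9

Answer: 9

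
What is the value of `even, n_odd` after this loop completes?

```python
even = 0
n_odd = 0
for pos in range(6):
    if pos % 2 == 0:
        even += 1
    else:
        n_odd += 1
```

Count evens and odds in range(6)
`even, n_odd` takes the values: (0, 0) → (1, 0) → (1, 1) → (2, 1) → (2, 2) → (3, 2) → (3, 3)

Answer: 3, 3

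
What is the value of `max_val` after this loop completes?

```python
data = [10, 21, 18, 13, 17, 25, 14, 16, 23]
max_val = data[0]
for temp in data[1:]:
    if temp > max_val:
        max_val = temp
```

Maximum of [10, 21, 18, 13, 17, 25, 14, 16, 23]
`max_val` takes the values: 10 → 21 → 25

Answer: 25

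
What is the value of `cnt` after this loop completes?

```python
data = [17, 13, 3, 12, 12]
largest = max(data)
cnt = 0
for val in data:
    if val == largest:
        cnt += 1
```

Count of max value 17 in [17, 13, 3, 12, 12]
`cnt` takes the values: 0 → 1

Answer: 1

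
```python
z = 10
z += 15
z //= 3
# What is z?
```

Trace:
`z = 10` → z = 10
`z += 15` → z = 25
`z //= 3` → z = 8
So z = 8

Answer: 8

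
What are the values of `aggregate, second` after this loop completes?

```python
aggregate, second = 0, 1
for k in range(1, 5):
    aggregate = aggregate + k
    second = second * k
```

Sum and factorial of 1 to 4
`aggregate, second` takes the values: (0, 1) → (1, 1) → (3, 1) → (3, 2) → (6, 2) → (6, 6) → (10, 6) → (10, 24)

Answer: 10, 24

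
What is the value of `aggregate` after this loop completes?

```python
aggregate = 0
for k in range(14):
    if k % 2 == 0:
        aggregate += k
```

Sum of even numbers 0 to 13
`aggregate` takes the values: 0 → 2 → 6 → 12 → 20 → 30 → 42

Answer: 42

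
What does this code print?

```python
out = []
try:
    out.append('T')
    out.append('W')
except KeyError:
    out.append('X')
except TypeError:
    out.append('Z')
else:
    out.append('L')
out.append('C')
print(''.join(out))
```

Execution trace: 'T' (try body) → 'W' (try body, no exception) → 'L' (else) → 'C' (after the try/except). Output: TWLC

Answer: TWLC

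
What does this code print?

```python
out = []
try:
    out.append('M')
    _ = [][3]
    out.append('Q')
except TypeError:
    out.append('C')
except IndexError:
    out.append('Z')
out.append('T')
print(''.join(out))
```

Execution trace: 'M' (try body) → 'Z' (except IndexError) → 'T' (after the try/except). Output: MZT

Answer: MZT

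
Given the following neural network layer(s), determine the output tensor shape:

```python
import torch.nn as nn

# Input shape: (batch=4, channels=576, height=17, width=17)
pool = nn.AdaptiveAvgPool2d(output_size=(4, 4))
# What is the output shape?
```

Input: (4, 576, 17, 17) -> Output: (4, 576, 4, 4)

Answer: (4, 576, 4, 4)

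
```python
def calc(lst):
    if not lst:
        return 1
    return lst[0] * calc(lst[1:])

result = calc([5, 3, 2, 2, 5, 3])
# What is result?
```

Product over [5, 3, 2, 2, 5, 3] = 5 * 3 * 2 * 2 * 5 * 3 = 900

Answer: 900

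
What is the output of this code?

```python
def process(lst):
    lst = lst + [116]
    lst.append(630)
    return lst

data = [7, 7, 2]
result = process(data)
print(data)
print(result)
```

Key concept: rebinding parameter vs mutation.
Step by step:
`data = [7, 7, 2]` → data = [7, 7, 2]
`result = process(data)` → result = [7, 7, 2, 116, 630]
`print(data)` → prints [7, 7, 2]
`print(result)` → prints [7, 7, 2, 116, 630]

Answer:
[7, 7, 2]
[7, 7, 2, 116, 630]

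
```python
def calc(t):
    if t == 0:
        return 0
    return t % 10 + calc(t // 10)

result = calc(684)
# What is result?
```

Sum of digits of 684: 4 + 8 + 6 = 18

Answer: 18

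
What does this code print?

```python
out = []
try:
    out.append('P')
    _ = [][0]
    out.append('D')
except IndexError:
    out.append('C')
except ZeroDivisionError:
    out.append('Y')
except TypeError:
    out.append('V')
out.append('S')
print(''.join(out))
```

Execution trace: 'P' (try body) → 'C' (except IndexError) → 'S' (after the try/except). Output: PCS

Answer: PCS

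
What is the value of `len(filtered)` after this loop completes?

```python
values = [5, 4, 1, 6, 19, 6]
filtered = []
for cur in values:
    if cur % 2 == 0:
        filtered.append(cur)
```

Count even numbers in [5, 4, 1, 6, 19, 6]
`filtered` takes the values: [] → [4] → [4, 6] → [4, 6, 6]
So `len(filtered)` = 3

Answer: 3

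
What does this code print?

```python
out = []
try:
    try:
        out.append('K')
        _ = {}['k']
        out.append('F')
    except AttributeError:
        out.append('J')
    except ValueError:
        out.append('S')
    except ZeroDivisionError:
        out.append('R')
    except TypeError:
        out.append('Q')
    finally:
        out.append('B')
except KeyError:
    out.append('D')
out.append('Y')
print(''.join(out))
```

Execution trace: 'K' (try body) → 'B' (finally) → 'D' (outer except KeyError) → 'Y' (after the try/except). Output: KBDY

Answer: KBDY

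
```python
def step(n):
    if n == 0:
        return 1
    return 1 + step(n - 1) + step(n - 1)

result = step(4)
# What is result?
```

step(n) = 1 + 2·step(n-1), step(0)=1. Closed form: (1+1)·2^4 - 1 = 31.

Answer: 31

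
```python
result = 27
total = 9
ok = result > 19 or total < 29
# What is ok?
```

Trace:
`result = 27` → result = 27
`total = 9` → total = 9
`ok = result > 19 or total < 29` → ok = True
So ok = True

Answer: True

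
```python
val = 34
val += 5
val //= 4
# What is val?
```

Trace:
`val = 34` → val = 34
`val += 5` → val = 39
`val //= 4` → val = 9
So val = 9

Answer: 9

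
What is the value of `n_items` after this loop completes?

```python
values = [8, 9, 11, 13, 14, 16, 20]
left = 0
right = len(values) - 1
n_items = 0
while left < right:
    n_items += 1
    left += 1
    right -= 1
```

Iterations until pointers meet (list length 7)
`n_items` takes the values: 0 → 1 → 2 → 3

Answer: 3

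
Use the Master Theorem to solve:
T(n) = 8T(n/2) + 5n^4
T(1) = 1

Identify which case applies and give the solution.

a=8, b=2, f(n)=5n^4. log_2(8) = 3. Since c=4 > 3 and the regularity condition holds (8(n/2)^4 = (8/2^4)n^4 with 8/2^4 < 1), Case 3 applies: T(n) = Θ(f(n)) = O(n^4).

Answer: O(n^4) - Case 3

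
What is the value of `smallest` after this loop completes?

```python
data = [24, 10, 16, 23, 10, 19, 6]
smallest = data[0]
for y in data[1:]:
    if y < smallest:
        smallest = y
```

Minimum of [24, 10, 16, 23, 10, 19, 6]
`smallest` takes the values: 24 → 10 → 6

Answer: 6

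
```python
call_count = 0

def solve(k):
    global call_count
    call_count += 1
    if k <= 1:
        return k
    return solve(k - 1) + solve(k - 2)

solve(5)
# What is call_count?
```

Calls(k) = 1 + Calls(k-1) + Calls(k-2); Calls(0)=Calls(1)=1. For k=5 this gives 15.

Answer: 15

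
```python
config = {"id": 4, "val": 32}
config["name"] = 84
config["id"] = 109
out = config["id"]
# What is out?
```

Trace:
`config = {"id": 4, "val": 32}` → config = {'id': 4, 'val': 32}
`config["name"] = 84` → config = {'id': 4, 'val': 32, 'name': 84}
`config["id"] = 109` → config = {'id': 109, 'val': 32, 'name': 84}
`out = config["id"]` → out = 109
So out = 109

Answer: 109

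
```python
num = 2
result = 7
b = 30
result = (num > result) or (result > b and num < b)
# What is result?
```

Trace:
`num = 2` → num = 2
`result = 7` → result = 7
`b = 30` → b = 30
`result = (num > result) or (result > b and num < b)` → result = False
So result = False

Answer: False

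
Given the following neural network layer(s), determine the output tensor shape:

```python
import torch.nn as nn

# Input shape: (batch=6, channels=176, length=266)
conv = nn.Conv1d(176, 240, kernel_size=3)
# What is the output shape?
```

Input: (6, 176, 266) -> Output: (6, 240, 264)

Answer: (6, 240, 264)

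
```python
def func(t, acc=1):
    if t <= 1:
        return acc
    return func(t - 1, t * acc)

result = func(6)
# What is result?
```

Accumulator trace (n, acc): (6, 1) -> (5, 6) -> (4, 30) -> (3, 120) -> (2, 360) -> (1, 720) -> return 720

Answer: 720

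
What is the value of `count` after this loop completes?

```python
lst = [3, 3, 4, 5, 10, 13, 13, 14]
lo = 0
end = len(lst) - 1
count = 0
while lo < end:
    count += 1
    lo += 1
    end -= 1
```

Iterations until pointers meet (list length 8)
`count` takes the values: 0 → 1 → 2 → 3 → 4

Answer: 4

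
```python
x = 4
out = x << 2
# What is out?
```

Trace:
`x = 4` → x = 4
`out = x << 2` → out = 16
So out = 16

Answer: 16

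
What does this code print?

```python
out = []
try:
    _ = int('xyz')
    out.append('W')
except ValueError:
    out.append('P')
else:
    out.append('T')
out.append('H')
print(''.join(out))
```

Execution trace: 'P' (except ValueError) → 'H' (after the try/except). Output: PH

Answer: PH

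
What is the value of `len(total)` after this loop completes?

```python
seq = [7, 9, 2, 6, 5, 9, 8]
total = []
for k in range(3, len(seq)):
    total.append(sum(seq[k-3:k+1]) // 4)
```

Number of 4-element averages
`total` takes the values: [] → [6] → [6, 5] → [6, 5, 5] → [6, 5, 5, 7]
So `len(total)` = 4

Answer: 4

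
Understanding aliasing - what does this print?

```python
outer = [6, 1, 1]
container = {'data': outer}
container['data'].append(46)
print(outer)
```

Key concept: dict holds reference to list.
Step by step:
`outer = [6, 1, 1]` → outer = [6, 1, 1]
`container = {'data': outer}` → container = {'data': [6, 1, 1]}
`container['data'].append(46)` → outer = [6, 1, 1, 46]; container = {'data': [6, 1, 1, 46]}
`print(outer)` → prints [6, 1, 1, 46]

Answer: [6, 1, 1, 46]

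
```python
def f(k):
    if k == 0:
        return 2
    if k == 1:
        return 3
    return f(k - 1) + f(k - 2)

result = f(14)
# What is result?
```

Build up from base cases: f(0)=2, f(1)=3, f(2)=5, f(3)=8, f(4)=13, f(5)=21, f(6)=34, ..., f(14)=1597

Answer: 1597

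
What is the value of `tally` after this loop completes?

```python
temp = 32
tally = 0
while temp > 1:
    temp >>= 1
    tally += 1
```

Count right shifts until 1
`tally` takes the values: 0 → 1 → 2 → 3 → 4 → 5

Answer: 5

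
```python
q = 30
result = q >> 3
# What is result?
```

Trace:
`q = 30` → q = 30
`result = q >> 3` → result = 3
So result = 3

Answer: 3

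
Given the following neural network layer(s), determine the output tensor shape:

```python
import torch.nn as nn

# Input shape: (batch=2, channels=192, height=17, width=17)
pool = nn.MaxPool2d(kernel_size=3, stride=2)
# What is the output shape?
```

Input: (2, 192, 17, 17) -> Output: (2, 192, 8, 8)

Answer: (2, 192, 8, 8)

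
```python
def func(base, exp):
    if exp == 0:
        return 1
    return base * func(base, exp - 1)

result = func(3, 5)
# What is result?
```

func(3, 5) = 3 * 3 * 3 * 3 * 3 = 243

Answer: 243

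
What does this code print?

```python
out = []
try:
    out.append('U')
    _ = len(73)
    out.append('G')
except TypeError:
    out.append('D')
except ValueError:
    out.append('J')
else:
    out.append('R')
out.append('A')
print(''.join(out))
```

Execution trace: 'U' (try body) → 'D' (except TypeError) → 'A' (after the try/except). Output: UDA

Answer: UDA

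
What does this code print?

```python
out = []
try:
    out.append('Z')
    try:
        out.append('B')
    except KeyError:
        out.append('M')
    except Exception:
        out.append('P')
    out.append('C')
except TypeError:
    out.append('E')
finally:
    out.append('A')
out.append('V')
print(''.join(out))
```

Execution trace: 'Z' (try body) → 'B' (inner try body, no exception) → 'C' (try body, no exception) → 'A' (finally) → 'V' (after the try/except). Output: ZBCAV

Answer: ZBCAV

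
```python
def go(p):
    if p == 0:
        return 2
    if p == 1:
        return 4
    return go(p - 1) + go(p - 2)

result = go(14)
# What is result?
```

Build up from base cases: go(0)=2, go(1)=4, go(2)=6, go(3)=10, go(4)=16, go(5)=26, go(6)=42, ..., go(14)=1974

Answer: 1974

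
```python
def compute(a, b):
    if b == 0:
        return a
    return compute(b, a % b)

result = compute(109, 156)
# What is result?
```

compute(109, 156) -> compute(156, 109) -> compute(109, 47) -> compute(47, 15) -> compute(15, 2) -> compute(2, 1) -> compute(1, 0) -> 1

Answer: 1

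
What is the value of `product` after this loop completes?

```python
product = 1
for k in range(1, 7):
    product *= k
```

6! = 720
`product` takes the values: 1 → 2 → 6 → 24 → 120 → 720

Answer: 720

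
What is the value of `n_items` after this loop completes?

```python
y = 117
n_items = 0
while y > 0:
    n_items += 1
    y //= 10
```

Count digits by repeated division by 10
`n_items` takes the values: 0 → 1 → 2 → 3

Answer: 3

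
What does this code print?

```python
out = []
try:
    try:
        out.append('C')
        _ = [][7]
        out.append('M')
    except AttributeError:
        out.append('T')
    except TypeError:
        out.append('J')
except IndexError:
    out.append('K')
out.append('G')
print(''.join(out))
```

Execution trace: 'C' (try body) → 'K' (outer except IndexError) → 'G' (after the try/except). Output: CKG

Answer: CKG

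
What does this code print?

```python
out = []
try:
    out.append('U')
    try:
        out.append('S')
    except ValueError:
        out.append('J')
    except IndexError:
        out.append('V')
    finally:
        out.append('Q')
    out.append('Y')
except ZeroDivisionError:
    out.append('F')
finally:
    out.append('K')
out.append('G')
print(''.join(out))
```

Execution trace: 'U' (try body) → 'S' (inner try body, no exception) → 'Q' (inner finally) → 'Y' (try body, no exception) → 'K' (finally) → 'G' (after the try/except). Output: USQYKG

Answer: USQYKG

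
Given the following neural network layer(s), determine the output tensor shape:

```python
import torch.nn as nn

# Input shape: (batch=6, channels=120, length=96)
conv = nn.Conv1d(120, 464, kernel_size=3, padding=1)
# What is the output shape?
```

Input: (6, 120, 96) -> Output: (6, 464, 96)

Answer: (6, 464, 96)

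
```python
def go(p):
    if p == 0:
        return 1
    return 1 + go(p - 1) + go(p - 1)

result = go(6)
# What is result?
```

go(p) = 1 + 2·go(p-1), go(0)=1. Closed form: (1+1)·2^6 - 1 = 127.

Answer: 127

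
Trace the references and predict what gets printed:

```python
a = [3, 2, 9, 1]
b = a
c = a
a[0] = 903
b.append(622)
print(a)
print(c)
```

Key concept: multiple aliases.
Step by step:
`a = [3, 2, 9, 1]` → a = [3, 2, 9, 1]
`b = a` → b = [3, 2, 9, 1] (same object as a)
`c = a` → c = [3, 2, 9, 1] (same object as a, b)
`a[0] = 903` → a = [903, 2, 9, 1] (same object as b, c); b = [903, 2, 9, 1] (same object as a, c); c = [903, 2, 9, 1] (same object as a, b)
`b.append(622)` → a = [903, 2, 9, 1, 622] (same object as b, c); b = [903, 2, 9, 1, 622] (same object as a, c); c = [903, 2, 9, 1, 622] (same object as a, b)
`print(a)` → prints [903, 2, 9, 1, 622]
`print(c)` → prints [903, 2, 9, 1, 622]

Answer:
[903, 2, 9, 1, 622]
[903, 2, 9, 1, 622]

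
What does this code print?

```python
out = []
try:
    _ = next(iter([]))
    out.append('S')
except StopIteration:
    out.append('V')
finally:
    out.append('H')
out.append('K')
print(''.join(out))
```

Execution trace: 'V' (except StopIteration) → 'H' (finally) → 'K' (after the try/except). Output: VHK

Answer: VHK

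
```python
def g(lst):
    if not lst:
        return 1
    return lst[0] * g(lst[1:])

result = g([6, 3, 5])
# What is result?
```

Product over [6, 3, 5] = 6 * 3 * 5 = 90

Answer: 90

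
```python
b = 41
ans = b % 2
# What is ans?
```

Trace:
`b = 41` → b = 41
`ans = b % 2` → ans = 1
So ans = 1

Answer: 1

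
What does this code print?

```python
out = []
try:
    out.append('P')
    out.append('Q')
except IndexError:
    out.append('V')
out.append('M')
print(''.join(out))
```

Execution trace: 'P' (try body) → 'Q' (try body, no exception) → 'M' (after the try/except). Output: PQM

Answer: PQM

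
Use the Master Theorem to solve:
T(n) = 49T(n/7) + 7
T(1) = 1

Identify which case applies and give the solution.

a=49, b=7, f(n)=7. log_7(49) = 2. Since c=0 < 2, Case 1 applies: T(n) = Θ(n^log_b(a)) = O(n^2).

Answer: O(n^2) - Case 1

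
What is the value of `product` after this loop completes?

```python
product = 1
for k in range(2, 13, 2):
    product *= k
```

Product of even numbers 2 to 12
`product` takes the values: 1 → 2 → 8 → 48 → 384 → 3840 → 46080

Answer: 46080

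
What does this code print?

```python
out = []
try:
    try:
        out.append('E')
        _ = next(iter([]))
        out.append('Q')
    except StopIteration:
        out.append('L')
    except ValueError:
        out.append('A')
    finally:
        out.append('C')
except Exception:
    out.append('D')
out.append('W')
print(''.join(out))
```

Execution trace: 'E' (inner try body) → 'L' (inner except StopIteration) → 'C' (inner finally) → 'W' (after the try/except). Output: ELCW

Answer: ELCW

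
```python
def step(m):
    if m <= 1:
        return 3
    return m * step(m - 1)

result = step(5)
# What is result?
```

step(5) = 5 * 4 * 3 * 2 * 3 = 360

Answer: 360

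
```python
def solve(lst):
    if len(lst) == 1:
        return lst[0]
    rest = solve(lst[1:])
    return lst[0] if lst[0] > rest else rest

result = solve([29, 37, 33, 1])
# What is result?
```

Recursive max over [29, 37, 33, 1] = 37

Answer: 37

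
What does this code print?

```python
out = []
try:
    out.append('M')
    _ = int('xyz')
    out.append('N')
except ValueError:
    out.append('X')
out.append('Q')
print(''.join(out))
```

Execution trace: 'M' (try body) → 'X' (except ValueError) → 'Q' (after the try/except). Output: MXQ

Answer: MXQ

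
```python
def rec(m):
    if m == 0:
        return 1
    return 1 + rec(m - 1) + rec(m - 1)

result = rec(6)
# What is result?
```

rec(m) = 1 + 2·rec(m-1), rec(0)=1. Closed form: (1+1)·2^6 - 1 = 127.

Answer: 127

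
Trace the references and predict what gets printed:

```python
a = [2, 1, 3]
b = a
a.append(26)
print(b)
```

Key concept: basic list aliasing.
Step by step:
`a = [2, 1, 3]` → a = [2, 1, 3]
`b = a` → b = [2, 1, 3] (same object as a)
`a.append(26)` → a = [2, 1, 3, 26] (same object as b); b = [2, 1, 3, 26] (same object as a)
`print(b)` → prints [2, 1, 3, 26]

Answer: [2, 1, 3, 26]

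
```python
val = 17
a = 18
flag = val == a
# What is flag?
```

Trace:
`val = 17` → val = 17
`a = 18` → a = 18
`flag = val == a` → flag = False
So flag = False

Answer: False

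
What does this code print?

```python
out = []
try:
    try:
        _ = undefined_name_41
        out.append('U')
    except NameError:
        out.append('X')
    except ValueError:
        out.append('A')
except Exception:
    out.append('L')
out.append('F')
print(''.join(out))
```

Execution trace: 'X' (inner except NameError) → 'F' (after the try/except). Output: XF

Answer: XF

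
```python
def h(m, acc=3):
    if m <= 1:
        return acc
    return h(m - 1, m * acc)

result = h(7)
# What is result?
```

Accumulator trace (n, acc): (7, 3) -> (6, 21) -> (5, 126) -> (4, 630) -> (3, 2520) -> (2, 7560) -> (1, 15120) -> return 15120

Answer: 15120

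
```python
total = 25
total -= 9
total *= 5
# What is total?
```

Trace:
`total = 25` → total = 25
`total -= 9` → total = 16
`total *= 5` → total = 80
So total = 80

Answer: 80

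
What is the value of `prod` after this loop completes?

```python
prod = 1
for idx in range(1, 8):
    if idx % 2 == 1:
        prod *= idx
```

Product of odd numbers 1 to 7
`prod` takes the values: 1 → 3 → 15 → 105

Answer: 105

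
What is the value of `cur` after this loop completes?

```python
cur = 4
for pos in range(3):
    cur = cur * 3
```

Multiply by 3, 3 times: 4 * 3^3 = 108
`cur` takes the values: 4 → 12 → 36 → 108

Answer: 108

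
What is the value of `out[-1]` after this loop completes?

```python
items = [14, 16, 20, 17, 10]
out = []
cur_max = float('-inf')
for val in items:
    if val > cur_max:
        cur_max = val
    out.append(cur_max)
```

Running max ends at 20
`out` takes the values: [] → [14] → [14, 16] → [14, 16, 20] → [14, 16, 20, 20] → [14, 16, 20, 20, 20]
So `out[-1]` = 20

Answer: 20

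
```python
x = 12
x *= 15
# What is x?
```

Trace:
`x = 12` → x = 12
`x *= 15` → x = 180
So x = 180

Answer: 180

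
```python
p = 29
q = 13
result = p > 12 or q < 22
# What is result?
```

Trace:
`p = 29` → p = 29
`q = 13` → q = 13
`result = p > 12 or q < 22` → result = True
So result = True

Answer: True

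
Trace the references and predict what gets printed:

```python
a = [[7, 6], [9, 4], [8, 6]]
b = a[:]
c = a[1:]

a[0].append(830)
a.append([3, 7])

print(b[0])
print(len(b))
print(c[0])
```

Key concept: slice with nested mutation.
Step by step:
`a = [[7, 6], [9, 4], [8, 6]]` → a = [[7, 6], [9, 4], [8, 6]]
`b = a[:]` → b = [[7, 6], [9, 4], [8, 6]]
`c = a[1:]` → c = [[9, 4], [8, 6]]
`a[0].append(830)` → a = [[7, 6, 830], [9, 4], [8, 6]]; b = [[7, 6, 830], [9, 4], [8, 6]]
`a.append([3, 7])` → a = [[7, 6, 830], [9, 4], [8, 6], [3, 7]]
`print(b[0])` → prints [7, 6, 830]
`print(len(b))` → prints 3
`print(c[0])` → prints [9, 4]

Answer:
[7, 6, 830]
3
[9, 4]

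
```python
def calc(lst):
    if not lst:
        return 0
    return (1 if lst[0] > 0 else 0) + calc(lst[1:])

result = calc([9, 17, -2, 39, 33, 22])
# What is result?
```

Count of positive elements in [9, 17, -2, 39, 33, 22] = 5

Answer: 5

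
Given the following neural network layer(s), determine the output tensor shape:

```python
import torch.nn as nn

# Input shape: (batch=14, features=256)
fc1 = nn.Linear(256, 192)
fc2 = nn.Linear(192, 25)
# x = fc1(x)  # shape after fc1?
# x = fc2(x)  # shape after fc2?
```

Input: (14, 256) -> after fc1: (14, 192) -> Output: (14, 25)

Answer: (14, 25)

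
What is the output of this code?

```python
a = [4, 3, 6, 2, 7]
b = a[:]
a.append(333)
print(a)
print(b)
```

Key concept: slice [:] creates copy.
Step by step:
`a = [4, 3, 6, 2, 7]` → a = [4, 3, 6, 2, 7]
`b = a[:]` → b = [4, 3, 6, 2, 7]
`a.append(333)` → a = [4, 3, 6, 2, 7, 333]
`print(a)` → prints [4, 3, 6, 2, 7, 333]
`print(b)` → prints [4, 3, 6, 2, 7]

Answer:
[4, 3, 6, 2, 7, 333]
[4, 3, 6, 2, 7]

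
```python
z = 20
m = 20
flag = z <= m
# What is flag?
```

Trace:
`z = 20` → z = 20
`m = 20` → m = 20
`flag = z <= m` → flag = True
So flag = True

Answer: True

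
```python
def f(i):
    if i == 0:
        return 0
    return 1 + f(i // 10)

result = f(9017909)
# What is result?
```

Count of digits of 9017909: 7

Answer: 7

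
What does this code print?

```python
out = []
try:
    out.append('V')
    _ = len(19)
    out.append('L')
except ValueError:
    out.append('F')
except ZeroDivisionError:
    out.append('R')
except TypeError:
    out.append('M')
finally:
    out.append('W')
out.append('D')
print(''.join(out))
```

Execution trace: 'V' (try body) → 'M' (except TypeError) → 'W' (finally) → 'D' (after the try/except). Output: VMWD

Answer: VMWD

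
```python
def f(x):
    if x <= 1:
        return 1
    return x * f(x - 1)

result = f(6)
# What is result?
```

f(6) = 6 * 5 * 4 * 3 * 2 * 1 = 720

Answer: 720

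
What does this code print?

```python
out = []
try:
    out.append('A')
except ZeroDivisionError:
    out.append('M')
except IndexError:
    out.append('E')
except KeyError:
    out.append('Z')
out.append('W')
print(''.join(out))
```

Execution trace: 'A' (try body, no exception) → 'W' (after the try/except). Output: AW

Answer: AW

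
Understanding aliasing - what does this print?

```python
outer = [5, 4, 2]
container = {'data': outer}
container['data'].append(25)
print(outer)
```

Key concept: dict holds reference to list.
Step by step:
`outer = [5, 4, 2]` → outer = [5, 4, 2]
`container = {'data': outer}` → container = {'data': [5, 4, 2]}
`container['data'].append(25)` → outer = [5, 4, 2, 25]; container = {'data': [5, 4, 2, 25]}
`print(outer)` → prints [5, 4, 2, 25]

Answer: [5, 4, 2, 25]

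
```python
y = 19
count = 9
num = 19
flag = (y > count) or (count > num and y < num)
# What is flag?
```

Trace:
`y = 19` → y = 19
`count = 9` → count = 9
`num = 19` → num = 19
`flag = (y > count) or (count > num and y < num)` → flag = True
So flag = True

Answer: True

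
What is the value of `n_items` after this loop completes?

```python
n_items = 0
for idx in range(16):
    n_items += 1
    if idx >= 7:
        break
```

Loop breaks when idx reaches 7, n_items is 8
`n_items` takes the values: 0 → 1 → 2 → 3 → 4 → 5 → 6 → 7 → 8

Answer: 8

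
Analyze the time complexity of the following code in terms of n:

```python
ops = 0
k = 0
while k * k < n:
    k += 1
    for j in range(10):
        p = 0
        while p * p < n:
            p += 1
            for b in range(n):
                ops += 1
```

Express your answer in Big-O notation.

Each loop level contributes: √n × 1 × √n × n. Multiplying the contributions gives O(n^2).

Answer: O(n^2)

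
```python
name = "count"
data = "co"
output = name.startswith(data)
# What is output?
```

Trace:
`name = "count"` → name = 'count'
`data = "co"` → data = 'co'
`output = name.startswith(data)` → output = True
So output = True

Answer: True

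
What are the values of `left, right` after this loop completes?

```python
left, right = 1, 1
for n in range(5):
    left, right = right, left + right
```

Fibonacci: after 5 iterations
`left, right` takes the values: (1, 1) → (1, 2) → (2, 3) → (3, 5) → (5, 8) → (8, 13)

Answer: 8, 13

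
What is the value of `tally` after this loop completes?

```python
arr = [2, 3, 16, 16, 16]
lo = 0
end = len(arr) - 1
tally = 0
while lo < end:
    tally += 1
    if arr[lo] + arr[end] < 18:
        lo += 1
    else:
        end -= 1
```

Steps to find pair summing to 18
`tally` takes the values: 0 → 1 → 2 → 3 → 4

Answer: 4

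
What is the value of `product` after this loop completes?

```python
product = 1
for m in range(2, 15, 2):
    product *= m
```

Product of even numbers 2 to 14
`product` takes the values: 1 → 2 → 8 → 48 → 384 → 3840 → 46080 → 645120

Answer: 645120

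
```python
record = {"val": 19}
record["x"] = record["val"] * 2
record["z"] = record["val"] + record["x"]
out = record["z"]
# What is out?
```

Trace:
`record = {"val": 19}` → record = {'val': 19}
`record["x"] = record["val"] * 2` → record = {'val': 19, 'x': 38}
`record["z"] = record["val"] + record["x"]` → record = {'val': 19, 'x': 38, 'z': 57}
`out = record["z"]` → out = 57
So out = 57

Answer: 57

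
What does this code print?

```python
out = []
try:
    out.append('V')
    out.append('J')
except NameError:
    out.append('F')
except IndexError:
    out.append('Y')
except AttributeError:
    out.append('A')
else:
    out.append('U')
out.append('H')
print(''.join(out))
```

Execution trace: 'V' (try body) → 'J' (try body, no exception) → 'U' (else) → 'H' (after the try/except). Output: VJUH

Answer: VJUH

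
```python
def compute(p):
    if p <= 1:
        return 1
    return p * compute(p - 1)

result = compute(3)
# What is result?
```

compute(3) = 3 * 2 * 1 = 6

Answer: 6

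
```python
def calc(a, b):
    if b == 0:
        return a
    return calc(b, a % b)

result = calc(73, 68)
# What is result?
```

calc(73, 68) -> calc(68, 5) -> calc(5, 3) -> calc(3, 2) -> calc(2, 1) -> calc(1, 0) -> 1

Answer: 1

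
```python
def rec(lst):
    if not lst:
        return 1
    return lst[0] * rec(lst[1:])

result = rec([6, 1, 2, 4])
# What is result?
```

Product over [6, 1, 2, 4] = 6 * 1 * 2 * 4 = 48

Answer: 48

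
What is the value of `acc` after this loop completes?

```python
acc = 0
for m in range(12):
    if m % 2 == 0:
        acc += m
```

Sum of even numbers 0 to 11
`acc` takes the values: 0 → 2 → 6 → 12 → 20 → 30

Answer: 30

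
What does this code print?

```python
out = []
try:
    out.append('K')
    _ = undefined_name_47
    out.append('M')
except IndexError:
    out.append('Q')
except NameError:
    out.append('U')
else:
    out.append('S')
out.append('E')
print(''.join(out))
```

Execution trace: 'K' (try body) → 'U' (except NameError) → 'E' (after the try/except). Output: KUE

Answer: KUE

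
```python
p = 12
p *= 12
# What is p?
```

Trace:
`p = 12` → p = 12
`p *= 12` → p = 144
So p = 144

Answer: 144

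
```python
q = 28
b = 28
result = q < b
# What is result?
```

Trace:
`q = 28` → q = 28
`b = 28` → b = 28
`result = q < b` → result = False
So result = False

Answer: False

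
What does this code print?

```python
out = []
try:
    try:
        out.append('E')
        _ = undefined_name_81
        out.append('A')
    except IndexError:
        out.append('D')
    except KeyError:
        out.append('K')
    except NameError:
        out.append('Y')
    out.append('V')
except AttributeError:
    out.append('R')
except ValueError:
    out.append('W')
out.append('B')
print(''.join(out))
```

Execution trace: 'E' (inner try body) → 'Y' (inner except NameError) → 'V' (try body, no exception) → 'B' (after the try/except). Output: EYVB

Answer: EYVB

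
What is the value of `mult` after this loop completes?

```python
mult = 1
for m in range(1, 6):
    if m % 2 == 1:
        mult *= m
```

Product of odd numbers 1 to 5
`mult` takes the values: 1 → 3 → 15

Answer: 15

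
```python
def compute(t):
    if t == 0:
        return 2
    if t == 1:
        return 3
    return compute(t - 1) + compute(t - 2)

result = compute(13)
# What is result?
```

Build up from base cases: compute(0)=2, compute(1)=3, compute(2)=5, compute(3)=8, compute(4)=13, compute(5)=21, compute(6)=34, ..., compute(13)=987

Answer: 987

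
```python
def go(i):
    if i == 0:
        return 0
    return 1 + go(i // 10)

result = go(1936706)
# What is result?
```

Count of digits of 1936706: 7

Answer: 7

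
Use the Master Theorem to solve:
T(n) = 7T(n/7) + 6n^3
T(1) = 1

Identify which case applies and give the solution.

a=7, b=7, f(n)=6n^3. log_7(7) = 1. Since c=3 > 1 and the regularity condition holds (7(n/7)^3 = (7/7^3)n^3 with 7/7^3 < 1), Case 3 applies: T(n) = Θ(f(n)) = O(n^3).

Answer: O(n^3) - Case 3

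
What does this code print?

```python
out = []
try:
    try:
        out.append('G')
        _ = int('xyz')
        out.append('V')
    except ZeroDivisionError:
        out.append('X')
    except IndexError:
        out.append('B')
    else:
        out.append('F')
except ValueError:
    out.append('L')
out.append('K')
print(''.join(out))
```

Execution trace: 'G' (inner try body) → 'L' (outer except ValueError) → 'K' (after the try/except). Output: GLK

Answer: GLK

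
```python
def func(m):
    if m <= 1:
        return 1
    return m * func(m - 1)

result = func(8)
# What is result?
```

func(8) = 8 * 7 * 6 * 5 * 4 * 3 * 2 * 1 = 40320

Answer: 40320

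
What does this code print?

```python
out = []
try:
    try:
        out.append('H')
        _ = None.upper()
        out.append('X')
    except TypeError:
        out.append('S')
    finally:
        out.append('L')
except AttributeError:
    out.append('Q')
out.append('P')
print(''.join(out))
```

Execution trace: 'H' (inner try body) → 'L' (inner finally) → 'Q' (outer except AttributeError) → 'P' (after the try/except). Output: HLQP

Answer: HLQP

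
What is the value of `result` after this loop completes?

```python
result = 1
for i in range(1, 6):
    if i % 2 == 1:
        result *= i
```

Product of odd numbers 1 to 5
`result` takes the values: 1 → 3 → 15

Answer: 15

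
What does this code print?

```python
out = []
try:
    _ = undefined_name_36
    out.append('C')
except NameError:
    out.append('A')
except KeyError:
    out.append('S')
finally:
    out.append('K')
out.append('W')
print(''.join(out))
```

Execution trace: 'A' (except NameError) → 'K' (finally) → 'W' (after the try/except). Output: AKW

Answer: AKW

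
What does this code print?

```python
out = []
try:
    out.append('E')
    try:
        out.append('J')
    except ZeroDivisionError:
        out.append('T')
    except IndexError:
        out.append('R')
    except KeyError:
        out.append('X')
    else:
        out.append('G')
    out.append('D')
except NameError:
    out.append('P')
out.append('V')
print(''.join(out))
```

Execution trace: 'E' (try body) → 'J' (inner try body, no exception) → 'G' (inner else) → 'D' (try body, no exception) → 'V' (after the try/except). Output: EJGDV

Answer: EJGDV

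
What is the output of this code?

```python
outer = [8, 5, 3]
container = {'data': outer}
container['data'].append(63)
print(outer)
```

Key concept: dict holds reference to list.
Step by step:
`outer = [8, 5, 3]` → outer = [8, 5, 3]
`container = {'data': outer}` → container = {'data': [8, 5, 3]}
`container['data'].append(63)` → outer = [8, 5, 3, 63]; container = {'data': [8, 5, 3, 63]}
`print(outer)` → prints [8, 5, 3, 63]

Answer: [8, 5, 3, 63]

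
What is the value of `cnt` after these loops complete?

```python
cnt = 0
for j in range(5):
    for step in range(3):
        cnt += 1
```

5 * 3 = 15
`cnt` takes the values: 0 → 1 → 2 → 3 → 4 → 5 → 6 → 7 → 8 → 9 → 10 → 11 → 12 → 13 → 14 → 15

Answer: 15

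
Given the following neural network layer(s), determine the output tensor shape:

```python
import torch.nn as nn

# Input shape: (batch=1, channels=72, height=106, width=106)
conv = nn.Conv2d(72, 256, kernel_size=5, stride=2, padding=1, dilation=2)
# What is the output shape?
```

Input: (1, 72, 106, 106) -> Output: (1, 256, 50, 50)

Answer: (1, 256, 50, 50)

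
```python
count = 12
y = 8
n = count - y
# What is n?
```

Trace:
`count = 12` → count = 12
`y = 8` → y = 8
`n = count - y` → n = 4
So n = 4

Answer: 4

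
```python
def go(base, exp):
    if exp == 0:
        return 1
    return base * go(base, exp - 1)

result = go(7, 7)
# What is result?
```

go(7, 7) = 7 * 7 * 7 * 7 * 7 * 7 * 7 = 823543

Answer: 823543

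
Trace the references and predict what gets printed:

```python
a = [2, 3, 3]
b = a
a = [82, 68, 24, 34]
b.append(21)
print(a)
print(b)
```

Key concept: rebinding vs mutation: a is rebound to a new list, b still points at the original.
Step by step:
`a = [2, 3, 3]` → a = [2, 3, 3]
`b = a` → b = [2, 3, 3] (same object as a)
`a = [82, 68, 24, 34]` → a = [82, 68, 24, 34]
`b.append(21)` → b = [2, 3, 3, 21]
`print(a)` → prints [82, 68, 24, 34]
`print(b)` → prints [2, 3, 3, 21]

Answer:
[82, 68, 24, 34]
[2, 3, 3, 21]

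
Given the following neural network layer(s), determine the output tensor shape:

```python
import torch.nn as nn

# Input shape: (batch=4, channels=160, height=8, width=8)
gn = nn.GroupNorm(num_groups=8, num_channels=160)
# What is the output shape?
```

Input: (4, 160, 8, 8) -> Output: (4, 160, 8, 8)

Answer: (4, 160, 8, 8)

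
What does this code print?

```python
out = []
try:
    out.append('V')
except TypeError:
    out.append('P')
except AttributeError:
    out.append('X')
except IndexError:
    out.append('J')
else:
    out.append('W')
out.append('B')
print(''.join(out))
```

Execution trace: 'V' (try body, no exception) → 'W' (else) → 'B' (after the try/except). Output: VWB

Answer: VWB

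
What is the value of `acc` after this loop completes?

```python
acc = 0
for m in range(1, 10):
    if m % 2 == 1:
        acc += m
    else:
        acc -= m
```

Add odd, subtract even
`acc` takes the values: 0 → 1 → -1 → 2 → -2 → 3 → -3 → 4 → -4 → 5

Answer: 5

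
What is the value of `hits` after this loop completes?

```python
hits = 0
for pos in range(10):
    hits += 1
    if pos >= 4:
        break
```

Loop breaks when pos reaches 4, hits is 5
`hits` takes the values: 0 → 1 → 2 → 3 → 4 → 5

Answer: 5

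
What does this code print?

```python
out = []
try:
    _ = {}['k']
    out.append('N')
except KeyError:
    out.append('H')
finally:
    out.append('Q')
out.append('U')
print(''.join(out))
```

Execution trace: 'H' (except KeyError) → 'Q' (finally) → 'U' (after the try/except). Output: HQU

Answer: HQU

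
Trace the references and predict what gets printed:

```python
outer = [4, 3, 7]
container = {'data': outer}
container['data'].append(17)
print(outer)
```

Key concept: dict holds reference to list.
Step by step:
`outer = [4, 3, 7]` → outer = [4, 3, 7]
`container = {'data': outer}` → container = {'data': [4, 3, 7]}
`container['data'].append(17)` → outer = [4, 3, 7, 17]; container = {'data': [4, 3, 7, 17]}
`print(outer)` → prints [4, 3, 7, 17]

Answer: [4, 3, 7, 17]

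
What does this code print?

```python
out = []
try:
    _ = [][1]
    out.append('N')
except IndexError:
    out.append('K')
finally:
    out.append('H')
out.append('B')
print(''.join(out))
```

Execution trace: 'K' (except IndexError) → 'H' (finally) → 'B' (after the try/except). Output: KHB

Answer: KHB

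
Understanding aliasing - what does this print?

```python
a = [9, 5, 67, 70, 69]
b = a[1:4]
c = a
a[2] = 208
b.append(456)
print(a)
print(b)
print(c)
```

Key concept: slice vs alias.
Step by step:
`a = [9, 5, 67, 70, 69]` → a = [9, 5, 67, 70, 69]
`b = a[1:4]` → b = [5, 67, 70]
`c = a` → c = [9, 5, 67, 70, 69] (same object as a)
`a[2] = 208` → a = [9, 5, 208, 70, 69] (same object as c); c = [9, 5, 208, 70, 69] (same object as a)
`b.append(456)` → b = [5, 67, 70, 456]
`print(a)` → prints [9, 5, 208, 70, 69]
`print(b)` → prints [5, 67, 70, 456]
`print(c)` → prints [9, 5, 208, 70, 69]

Answer:
[9, 5, 208, 70, 69]
[5, 67, 70, 456]
[9, 5, 208, 70, 69]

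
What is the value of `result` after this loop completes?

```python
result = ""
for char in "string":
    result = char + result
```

Reverse 'string'
`result` takes the values: "" → "s" → "ts" → "rts" → "irts" → "nirts" → "gnirts"

Answer: "gnirts"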